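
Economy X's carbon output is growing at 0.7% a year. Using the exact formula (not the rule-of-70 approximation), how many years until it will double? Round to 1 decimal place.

t = ln(2) / ln(1 + 0.007) = 0.6931 / 0.006976 ≈ 99.35.

99.4 years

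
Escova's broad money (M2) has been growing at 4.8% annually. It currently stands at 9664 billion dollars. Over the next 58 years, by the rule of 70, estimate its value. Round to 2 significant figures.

around 150000 billion dollars

Doubling time ≈ 70/4.8 = 14.58 years.
58 years is 58/14.58 ≈ 3.98 doublings, a factor of 2^3.98 ≈ 15.78.
9664 × 15.78 ≈ 150000 billion dollars.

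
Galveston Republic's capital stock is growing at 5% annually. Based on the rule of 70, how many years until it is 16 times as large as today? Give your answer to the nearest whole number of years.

One doubling takes 70/5 = 14.00 years.
16× is 4 doublings, so 4 × 14.00 ≈ 56 years.

≈ 56 years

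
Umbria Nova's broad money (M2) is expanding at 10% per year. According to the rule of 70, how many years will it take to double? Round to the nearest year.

70/10 ≈ 7.00, so it doubles roughly every 7 years.

about 7 years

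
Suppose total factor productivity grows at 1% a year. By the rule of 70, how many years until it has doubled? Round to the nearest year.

70/1 ≈ 70.00, so it doubles roughly every 70 years.

70 years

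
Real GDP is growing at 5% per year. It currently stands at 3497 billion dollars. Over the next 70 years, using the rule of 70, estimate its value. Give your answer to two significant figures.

It doubles every 70/5 ≈ 14.00 years, so 70 years is 5.00 doublings.
2^5.00 ≈ 32.00; 3497 × 32.00 ≈ 110000 billion dollars.

110000 billion dollars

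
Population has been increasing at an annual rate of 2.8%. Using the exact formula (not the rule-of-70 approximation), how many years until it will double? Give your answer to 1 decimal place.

25.1 years

t = ln(2) / ln(1 + 0.028) = 0.6931 / 0.027615 ≈ 25.10.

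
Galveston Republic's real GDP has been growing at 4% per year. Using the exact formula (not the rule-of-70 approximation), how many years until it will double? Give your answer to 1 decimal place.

t = ln(2) / ln(1 + 0.04) = 0.6931 / 0.039221 ≈ 17.67.

17.7 years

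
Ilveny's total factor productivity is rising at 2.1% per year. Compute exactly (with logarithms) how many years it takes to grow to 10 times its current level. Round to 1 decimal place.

t = ln(10) / ln(1 + 0.021) = 2.3026 / 0.020783 ≈ 110.79.

110.8 years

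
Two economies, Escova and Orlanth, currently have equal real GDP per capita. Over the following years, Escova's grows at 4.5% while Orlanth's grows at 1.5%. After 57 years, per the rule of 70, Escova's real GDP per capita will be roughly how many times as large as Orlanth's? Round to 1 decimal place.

≈ 5.4 times

Rate gap = 4.5% − 1.5% = 3 points.
The ratio doubles every 70/3 ≈ 23.33 years.
57/23.33 ≈ 2.44 doublings → ratio ≈ 2^2.44 ≈ 5.4.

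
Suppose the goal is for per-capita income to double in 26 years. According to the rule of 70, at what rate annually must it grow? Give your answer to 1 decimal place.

roughly 2.7%

70 / 26 ≈ 2.69, so about 2.7% annually.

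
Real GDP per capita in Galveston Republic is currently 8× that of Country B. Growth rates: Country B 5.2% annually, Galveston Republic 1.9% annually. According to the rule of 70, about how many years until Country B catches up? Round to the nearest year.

roughly 64 years

What matters is the difference: 3.3 pp.
Rule of 70 on the gap: the ratio halves every 70/3.3 ≈ 21.21 years.
An 8× gap closes after 3 halvings: 3 × 21.21 ≈ 64 years.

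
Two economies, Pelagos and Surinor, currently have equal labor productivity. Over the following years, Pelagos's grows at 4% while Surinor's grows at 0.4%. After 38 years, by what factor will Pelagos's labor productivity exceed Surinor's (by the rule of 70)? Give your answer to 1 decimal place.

about 3.9 times

Pelagos pulls ahead at 3.6 pp per year, so the ratio doubles every 70/3.6 ≈ 19.44 years.
In 38 years that's 1.95 doublings: 2^1.95 ≈ 3.9.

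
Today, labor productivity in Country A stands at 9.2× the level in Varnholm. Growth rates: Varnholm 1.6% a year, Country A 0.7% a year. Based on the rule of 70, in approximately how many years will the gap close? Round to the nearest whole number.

249 years

What matters is the difference: 0.9 pp.
Rule of 70 on the gap: the ratio halves every 70/0.9 ≈ 77.78 years.
A 9.2× gap takes log₂(9.2) ≈ 3.20 halvings to close: 3.20 × 77.78 ≈ 249 years.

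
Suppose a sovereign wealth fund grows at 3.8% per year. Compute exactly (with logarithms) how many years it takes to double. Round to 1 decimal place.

t = ln(2) / ln(1 + 0.038) = 0.6931 / 0.037296 ≈ 18.58.

18.6 years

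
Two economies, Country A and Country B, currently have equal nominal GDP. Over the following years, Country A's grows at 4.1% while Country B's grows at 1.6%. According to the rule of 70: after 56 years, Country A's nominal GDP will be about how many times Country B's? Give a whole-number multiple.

Only the 2.5-point difference matters.
70/2.5 ≈ 28.00 years per doubling of the ratio; 56 years gives 2.00 doublings, so ≈ 4×.

approximately 4 times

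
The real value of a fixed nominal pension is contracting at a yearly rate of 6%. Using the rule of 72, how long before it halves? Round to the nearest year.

Halving time ≈ 72 / 6 = 12.00 → 12 years.

12 years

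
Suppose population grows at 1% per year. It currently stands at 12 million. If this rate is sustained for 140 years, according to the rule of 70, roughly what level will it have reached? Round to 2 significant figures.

It doubles every 70/1 ≈ 70.00 years, so 140 years is 2.00 doublings.
2^2.00 ≈ 4.00; 12 × 4.00 ≈ 48 million.

roughly 48 million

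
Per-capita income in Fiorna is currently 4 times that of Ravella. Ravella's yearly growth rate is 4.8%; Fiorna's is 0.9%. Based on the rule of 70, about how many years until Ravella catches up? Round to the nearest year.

roughly 36 years

The growth-rate gap is 4.8% − 0.9% = 3.9 percentage points.
So the ratio between them halves every 70/3.9 ≈ 17.95 years.
A 4 times gap closes after 2 halvings: 2 × 17.95 ≈ 36 years.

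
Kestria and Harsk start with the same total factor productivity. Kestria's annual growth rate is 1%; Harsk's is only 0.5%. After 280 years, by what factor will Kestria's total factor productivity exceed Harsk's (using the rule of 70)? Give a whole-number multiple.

Rate gap = 1% − 0.5% = 0.5 points.
The ratio doubles every 70/0.5 ≈ 140.00 years.
280/140.00 ≈ 2.00 doublings → ratio ≈ 2^2.00 ≈ 4.

about 4 times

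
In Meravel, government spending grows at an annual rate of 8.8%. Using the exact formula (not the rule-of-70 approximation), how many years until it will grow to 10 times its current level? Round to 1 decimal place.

27.3 years

t = ln(10) / ln(1 + 0.088) = 2.3026 / 0.084341 ≈ 27.30.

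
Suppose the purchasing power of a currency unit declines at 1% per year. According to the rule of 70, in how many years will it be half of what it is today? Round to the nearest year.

about 70 years

Falling at 1%, it halves about every 70/1 = 70.00 years.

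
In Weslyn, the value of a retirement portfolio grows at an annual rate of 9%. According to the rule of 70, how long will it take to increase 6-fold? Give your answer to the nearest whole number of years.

At 9% it doubles every 70/9 ≈ 7.78 years.
Reaching 6× takes log₂(6) ≈ 2.58 doublings.
2.58 × 7.78 ≈ 20 years.

≈ 20 years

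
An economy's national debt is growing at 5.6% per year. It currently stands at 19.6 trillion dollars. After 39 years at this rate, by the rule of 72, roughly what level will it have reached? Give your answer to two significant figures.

160 trillion dollars

It doubles every 72/5.6 ≈ 12.86 years, so 39 years is 3.03 doublings.
2^3.03 ≈ 8.17; 19.6 × 8.17 ≈ 160 trillion dollars.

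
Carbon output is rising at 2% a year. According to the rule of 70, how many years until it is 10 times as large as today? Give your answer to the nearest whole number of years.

about 116 years

One doubling takes 70/2 = 35.00 years.
Reaching 10× takes log₂(10) ≈ 3.32 doublings.
3.32 × 35.00 ≈ 116 years.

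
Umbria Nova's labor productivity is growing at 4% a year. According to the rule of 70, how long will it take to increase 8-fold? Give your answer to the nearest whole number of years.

At 4% it doubles every 70/4 ≈ 17.50 years.
Getting to 8× needs 3 doublings: 3 × 17.50 ≈ 53 years.

53 years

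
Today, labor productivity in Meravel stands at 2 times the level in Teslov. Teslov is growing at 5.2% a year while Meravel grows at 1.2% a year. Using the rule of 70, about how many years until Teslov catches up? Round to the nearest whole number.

Teslov gains on Meravel at 5.2% − 1.2% = 4 points a year.
At that relative rate the gap halves every 70/4 ≈ 17.50 years.
A 2 times gap closes after 1 halving: 1 × 17.50 ≈ 18 years.

18 years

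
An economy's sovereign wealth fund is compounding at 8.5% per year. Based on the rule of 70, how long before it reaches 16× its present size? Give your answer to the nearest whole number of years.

33 years

At 8.5% it doubles every 70/8.5 ≈ 8.24 years.
16 = 2^4, so 4 doublings → 33 years.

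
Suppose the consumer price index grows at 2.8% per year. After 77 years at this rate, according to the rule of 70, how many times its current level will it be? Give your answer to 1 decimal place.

Doubling time ≈ 70/2.8 = 25.00 years.
77 years / 25.00 ≈ 3.08 doublings → factor 2^3.08 ≈ 8.5.

approximately 8.5 times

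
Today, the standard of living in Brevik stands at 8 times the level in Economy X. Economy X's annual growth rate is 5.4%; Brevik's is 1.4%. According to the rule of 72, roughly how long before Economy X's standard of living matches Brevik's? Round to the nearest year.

approximately 54 years

Economy X gains on Brevik at 5.4% − 1.4% = 4 points a year.
At that relative rate the gap halves every 72/4 ≈ 18.00 years.
An 8 times gap closes after 3 halvings: 3 × 18.00 ≈ 54 years.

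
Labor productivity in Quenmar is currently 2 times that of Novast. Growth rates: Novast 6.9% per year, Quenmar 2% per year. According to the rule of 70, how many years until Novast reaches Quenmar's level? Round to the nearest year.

The growth-rate gap is 6.9% − 2% = 4.9 percentage points.
So the ratio between them halves every 70/4.9 ≈ 14.29 years.
A 2 times gap closes after 1 halving: 1 × 14.29 ≈ 14 years.

around 14 years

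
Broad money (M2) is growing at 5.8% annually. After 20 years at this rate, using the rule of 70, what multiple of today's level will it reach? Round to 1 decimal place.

Doubles every ≈ 12.07 years (70/5.8).
20 years is 1.66 doublings; 2^1.66 ≈ 3.2×.

≈ 3.2 times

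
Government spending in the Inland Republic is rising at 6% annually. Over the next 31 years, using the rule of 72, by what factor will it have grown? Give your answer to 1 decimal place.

6.0 times

Doubles every ≈ 12.00 years (72/6).
31 years is 2.58 doublings; 2^2.58 ≈ 6.0×.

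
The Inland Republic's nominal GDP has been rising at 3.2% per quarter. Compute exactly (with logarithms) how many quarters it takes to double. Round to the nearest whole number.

22 quarters

t = ln(2) / ln(1 + 0.032) = 0.6931 / 0.031499 ≈ 22.00.
≈ 22 quarters.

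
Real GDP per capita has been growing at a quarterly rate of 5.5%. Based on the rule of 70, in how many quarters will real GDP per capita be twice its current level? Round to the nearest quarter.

13 quarters

Doubling time ≈ 70 / 5.5 = 12.73 quarters.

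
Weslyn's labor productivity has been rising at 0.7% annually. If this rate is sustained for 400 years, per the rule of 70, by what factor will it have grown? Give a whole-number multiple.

roughly 16 times

At 0.7% one doubling takes ≈ 100.00 years; 400 years is 4 of them, so ×16.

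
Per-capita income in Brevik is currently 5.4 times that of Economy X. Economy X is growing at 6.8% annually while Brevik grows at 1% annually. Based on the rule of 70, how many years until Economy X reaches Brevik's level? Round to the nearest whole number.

approximately 29 years

Economy X gains on Brevik at 6.8% − 1% = 5.8 points a year.
At that relative rate the gap halves every 70/5.8 ≈ 12.07 years.
A 5.4 times gap takes log₂(5.4) ≈ 2.43 halvings to close: 2.43 × 12.07 ≈ 29 years.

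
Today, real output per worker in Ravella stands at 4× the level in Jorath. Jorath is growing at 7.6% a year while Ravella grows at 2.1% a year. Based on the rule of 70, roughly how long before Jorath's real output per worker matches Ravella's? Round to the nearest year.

Jorath gains on Ravella at 7.6% − 2.1% = 5.5 points a year.
At that relative rate the gap halves every 70/5.5 ≈ 12.73 years.
A 4× gap closes after 2 halvings: 2 × 12.73 ≈ 25 years.

roughly 25 years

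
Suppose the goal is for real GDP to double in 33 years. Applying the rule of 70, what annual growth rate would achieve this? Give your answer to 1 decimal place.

70 / 33 ≈ 2.12, so about 2.1% annually.

around 2.1% annually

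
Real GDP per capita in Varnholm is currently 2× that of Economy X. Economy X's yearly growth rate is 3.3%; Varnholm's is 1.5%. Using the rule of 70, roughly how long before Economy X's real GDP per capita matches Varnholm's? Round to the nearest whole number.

≈ 39 years

What matters is the difference: 1.8 pp.
Rule of 70 on the gap: the ratio halves every 70/1.8 ≈ 38.89 years.
A 2× gap closes after 1 halving: 1 × 38.89 ≈ 39 years.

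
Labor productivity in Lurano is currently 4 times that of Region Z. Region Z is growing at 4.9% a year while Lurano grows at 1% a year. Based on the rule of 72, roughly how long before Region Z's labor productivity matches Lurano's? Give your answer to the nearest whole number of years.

around 37 years

Region Z gains on Lurano at 4.9% − 1% = 3.9 points a year.
At that relative rate the gap halves every 72/3.9 ≈ 18.46 years.
A 4 times gap closes after 2 halvings: 2 × 18.46 ≈ 37 years.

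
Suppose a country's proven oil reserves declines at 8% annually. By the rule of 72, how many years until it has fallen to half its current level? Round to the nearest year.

Falling at 8%, it halves about every 72/8 = 9.00 years.

about 9 years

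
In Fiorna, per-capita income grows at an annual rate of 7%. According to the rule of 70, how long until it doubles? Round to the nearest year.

Doubling time ≈ 70 / 7 = 10.00 years.

10 years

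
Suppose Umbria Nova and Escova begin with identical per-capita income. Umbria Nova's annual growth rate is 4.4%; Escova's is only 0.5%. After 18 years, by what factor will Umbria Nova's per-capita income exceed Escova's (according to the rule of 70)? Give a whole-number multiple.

Rate gap = 4.4% − 0.5% = 3.9 points.
The ratio doubles every 70/3.9 ≈ 17.95 years.
18/17.95 ≈ 1.00 doublings → ratio ≈ 2^1.00 ≈ 2.

2 times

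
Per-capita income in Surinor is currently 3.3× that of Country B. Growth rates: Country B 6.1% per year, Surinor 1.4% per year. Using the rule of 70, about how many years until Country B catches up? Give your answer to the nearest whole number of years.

about 26 years

What matters is the difference: 4.7 pp.
Rule of 70 on the gap: the ratio halves every 70/4.7 ≈ 14.89 years.
A 3.3× gap takes log₂(3.3) ≈ 1.72 halvings to close: 1.72 × 14.89 ≈ 26 years.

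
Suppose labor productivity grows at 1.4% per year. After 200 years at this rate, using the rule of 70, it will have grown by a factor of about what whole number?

At 1.4% one doubling takes ≈ 50.00 years; 200 years is 4 of them, so ×16.

roughly 16 times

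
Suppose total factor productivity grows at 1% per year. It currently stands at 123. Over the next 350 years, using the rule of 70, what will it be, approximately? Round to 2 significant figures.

It doubles every 70/1 ≈ 70.00 years, so 350 years is 5.00 doublings.
2^5.00 ≈ 32.00; 123 × 32.00 ≈ 3900.

3900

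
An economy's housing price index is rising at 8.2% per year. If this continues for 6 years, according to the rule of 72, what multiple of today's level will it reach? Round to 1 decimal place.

Doubling time ≈ 72/8.2 = 8.78 years.
6 years / 8.78 ≈ 0.68 doublings → factor 2^0.68 ≈ 1.6.

≈ 1.6 times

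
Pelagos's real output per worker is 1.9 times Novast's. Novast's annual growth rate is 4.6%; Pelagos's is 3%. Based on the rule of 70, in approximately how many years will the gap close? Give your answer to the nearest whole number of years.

What matters is the difference: 1.6 pp.
Rule of 70 on the gap: the ratio halves every 70/1.6 ≈ 43.75 years.
A 1.9 times gap takes log₂(1.9) ≈ 0.93 halvings to close: 0.93 × 43.75 ≈ 41 years.

41 years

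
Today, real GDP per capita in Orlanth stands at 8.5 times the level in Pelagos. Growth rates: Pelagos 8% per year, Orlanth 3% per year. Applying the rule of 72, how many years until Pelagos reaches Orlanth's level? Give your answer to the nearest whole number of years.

approximately 44 years

The growth-rate gap is 8% − 3% = 5 percentage points.
So the ratio between them halves every 72/5 ≈ 14.40 years.
An 8.5 times gap takes log₂(8.5) ≈ 3.09 halvings to close: 3.09 × 14.40 ≈ 44 years.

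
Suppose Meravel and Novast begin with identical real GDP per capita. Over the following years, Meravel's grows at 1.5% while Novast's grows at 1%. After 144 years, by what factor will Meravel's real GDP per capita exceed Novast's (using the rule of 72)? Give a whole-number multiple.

Only the 0.5-point difference matters.
72/0.5 ≈ 144.00 years per doubling of the ratio; 144 years gives 1.00 doublings, so ≈ 2×.

≈ 2 times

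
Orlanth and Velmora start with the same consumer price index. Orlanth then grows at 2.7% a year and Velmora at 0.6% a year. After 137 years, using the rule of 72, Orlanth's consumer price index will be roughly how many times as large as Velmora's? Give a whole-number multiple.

about 16 times

Only the 2.1-point difference matters.
72/2.1 ≈ 34.29 years per doubling of the ratio; 137 years gives 4.00 doublings, so ≈ 16×.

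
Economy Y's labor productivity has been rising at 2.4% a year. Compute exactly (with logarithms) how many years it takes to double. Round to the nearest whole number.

29 years

t = ln(2) / ln(1 + 0.024) = 0.6931 / 0.023717 ≈ 29.22.
≈ 29 years.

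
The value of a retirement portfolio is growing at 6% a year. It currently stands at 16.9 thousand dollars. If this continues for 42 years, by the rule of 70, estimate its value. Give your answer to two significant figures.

roughly 200 thousand dollars

It doubles every 70/6 ≈ 11.67 years, so 42 years is 3.60 doublings.
2^3.60 ≈ 12.13; 16.9 × 12.13 ≈ 200 thousand dollars.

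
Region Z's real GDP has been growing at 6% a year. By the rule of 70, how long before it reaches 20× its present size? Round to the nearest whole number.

At 6% it doubles every 70/6 ≈ 11.67 years.
20× is log₂ 20 ≈ 4.32 doublings, so ≈ 4.32 × 11.67 = 50 years.

around 50 years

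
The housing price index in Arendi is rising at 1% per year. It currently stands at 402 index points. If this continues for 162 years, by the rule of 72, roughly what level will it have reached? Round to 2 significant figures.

Doubling time ≈ 72/1 = 72.00 years.
162 years is 162/72.00 ≈ 2.25 doublings, a factor of 2^2.25 ≈ 4.76.
402 × 4.76 ≈ 1900 index points.

about 1900 index points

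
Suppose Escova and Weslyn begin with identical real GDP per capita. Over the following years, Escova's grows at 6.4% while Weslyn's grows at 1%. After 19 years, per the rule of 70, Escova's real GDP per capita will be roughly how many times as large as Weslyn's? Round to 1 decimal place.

Only the 5.4-point difference matters.
70/5.4 ≈ 12.96 years per doubling of the ratio; 19 years gives 1.47 doublings, so ≈ 2.8×.

approximately 2.8 times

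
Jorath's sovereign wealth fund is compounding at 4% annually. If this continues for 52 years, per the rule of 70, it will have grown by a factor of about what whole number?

Doubling time ≈ 70/4 = 17.50 years.
52/17.50 ≈ 3 doublings, so about 2^3 = 8×.

roughly 8 times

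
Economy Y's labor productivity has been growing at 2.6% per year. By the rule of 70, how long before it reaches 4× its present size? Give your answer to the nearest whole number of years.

Doubling time ≈ 70/2.6 = 26.92 years.
4 = 2^2, so 2 doublings → 54 years.

around 54 years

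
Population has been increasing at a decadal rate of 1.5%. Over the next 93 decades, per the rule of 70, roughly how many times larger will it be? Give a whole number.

70/1.5 ≈ 46.67 decades per doubling.
93 decades fits 2 doublings: 2^2 = 4.

roughly 4 times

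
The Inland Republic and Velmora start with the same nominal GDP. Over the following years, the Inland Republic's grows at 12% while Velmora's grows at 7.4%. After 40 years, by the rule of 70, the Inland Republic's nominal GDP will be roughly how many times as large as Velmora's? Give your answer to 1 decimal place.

the Inland Republic pulls ahead at 4.6 pp per year, so the ratio doubles every 70/4.6 ≈ 15.22 years.
In 40 years that's 2.63 doublings: 2^2.63 ≈ 6.2.

about 6.2 times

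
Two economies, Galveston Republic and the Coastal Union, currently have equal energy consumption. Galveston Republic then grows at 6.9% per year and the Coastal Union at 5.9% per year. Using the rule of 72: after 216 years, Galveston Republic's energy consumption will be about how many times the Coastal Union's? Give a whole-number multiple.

Only the 1-point difference matters.
72/1 ≈ 72.00 years per doubling of the ratio; 216 years gives 3.00 doublings, so ≈ 8×.

roughly 8 times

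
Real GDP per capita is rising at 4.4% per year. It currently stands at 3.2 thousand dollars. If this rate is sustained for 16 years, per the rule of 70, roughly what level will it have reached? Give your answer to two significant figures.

Doubling time ≈ 70/4.4 = 15.91 years.
16 years is 16/15.91 ≈ 1.01 doublings, a factor of 2^1.01 ≈ 2.01.
3.2 × 2.01 ≈ 6.4 thousand dollars.

about 6.4 thousand dollars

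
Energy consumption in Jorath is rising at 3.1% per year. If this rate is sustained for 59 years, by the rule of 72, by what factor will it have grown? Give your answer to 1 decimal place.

≈ 5.8 times

Doubling time ≈ 72/3.1 = 23.23 years.
59 years / 23.23 ≈ 2.54 doublings → factor 2^2.54 ≈ 5.8.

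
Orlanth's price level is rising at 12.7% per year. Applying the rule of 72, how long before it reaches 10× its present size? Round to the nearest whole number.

about 19 years

One doubling takes 72/12.7 = 5.67 years.
Reaching 10× takes log₂(10) ≈ 3.32 doublings.
3.32 × 5.67 ≈ 19 years.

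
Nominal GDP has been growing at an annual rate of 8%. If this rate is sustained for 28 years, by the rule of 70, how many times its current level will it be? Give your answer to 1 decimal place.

Doubling time ≈ 70/8 = 8.75 years.
28 years / 8.75 ≈ 3.20 doublings → factor 2^3.20 ≈ 9.2.

about 9.2 times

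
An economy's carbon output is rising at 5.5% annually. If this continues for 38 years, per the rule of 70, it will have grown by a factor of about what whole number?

At 5.5% one doubling takes ≈ 12.73 years; 38 years is 3 of them, so ×8.

8 times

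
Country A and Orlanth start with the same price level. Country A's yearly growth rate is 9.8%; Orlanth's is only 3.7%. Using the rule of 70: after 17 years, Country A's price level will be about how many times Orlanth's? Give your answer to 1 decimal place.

2.8 times

Country A pulls ahead at 6.1 pp per year, so the ratio doubles every 70/6.1 ≈ 11.48 years.
In 17 years that's 1.48 doublings: 2^1.48 ≈ 2.8.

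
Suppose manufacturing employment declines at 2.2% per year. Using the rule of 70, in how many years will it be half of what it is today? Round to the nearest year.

Halving time ≈ 70 / 2.2 = 31.82 → 32 years.

32 years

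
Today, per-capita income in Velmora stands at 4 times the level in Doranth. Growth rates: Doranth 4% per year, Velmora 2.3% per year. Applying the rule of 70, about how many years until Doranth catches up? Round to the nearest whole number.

around 82 years

The growth-rate gap is 4% − 2.3% = 1.7 percentage points.
So the ratio between them halves every 70/1.7 ≈ 41.18 years.
A 4 times gap closes after 2 halvings: 2 × 41.18 ≈ 82 years.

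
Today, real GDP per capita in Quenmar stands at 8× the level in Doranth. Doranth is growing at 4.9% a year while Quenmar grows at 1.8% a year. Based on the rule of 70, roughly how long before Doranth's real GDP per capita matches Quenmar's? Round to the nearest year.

about 68 years

Doranth gains on Quenmar at 4.9% − 1.8% = 3.1 points a year.
At that relative rate the gap halves every 70/3.1 ≈ 22.58 years.
An 8× gap closes after 3 halvings: 3 × 22.58 ≈ 68 years.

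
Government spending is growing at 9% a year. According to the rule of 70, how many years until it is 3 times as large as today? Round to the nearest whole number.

One doubling takes 70/9 = 7.78 years.
3× is log₂ 3 ≈ 1.58 doublings, so ≈ 1.58 × 7.78 = 12 years.

≈ 12 years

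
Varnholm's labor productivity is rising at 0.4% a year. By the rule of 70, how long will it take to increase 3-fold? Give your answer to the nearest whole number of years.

277 years

At 0.4% it doubles every 70/0.4 ≈ 175.00 years.
3× is log₂ 3 ≈ 1.58 doublings, so ≈ 1.58 × 175.00 = 277 years.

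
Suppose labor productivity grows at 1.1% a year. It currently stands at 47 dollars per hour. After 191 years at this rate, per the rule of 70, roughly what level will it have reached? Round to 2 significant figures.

It doubles every 70/1.1 ≈ 63.64 years, so 191 years is 3.00 doublings.
2^3.00 ≈ 8.00; 47 × 8.00 ≈ 380 dollars per hour.

≈ 380 dollars per hour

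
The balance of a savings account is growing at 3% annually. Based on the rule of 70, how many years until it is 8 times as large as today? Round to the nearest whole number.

≈ 70 years

One doubling takes 70/3 = 23.33 years.
8 = 2^3, so 3 doublings → 70 years.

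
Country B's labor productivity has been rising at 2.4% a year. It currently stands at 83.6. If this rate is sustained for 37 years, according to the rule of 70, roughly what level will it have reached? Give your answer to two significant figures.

200

It doubles every 70/2.4 ≈ 29.17 years, so 37 years is 1.27 doublings.
2^1.27 ≈ 2.41; 83.6 × 2.41 ≈ 200.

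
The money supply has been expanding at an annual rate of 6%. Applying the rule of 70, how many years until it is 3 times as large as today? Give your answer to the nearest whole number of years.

≈ 18 years

One doubling takes 70/6 = 11.67 years.
3× is log₂ 3 ≈ 1.58 doublings, so ≈ 1.58 × 11.67 = 18 years.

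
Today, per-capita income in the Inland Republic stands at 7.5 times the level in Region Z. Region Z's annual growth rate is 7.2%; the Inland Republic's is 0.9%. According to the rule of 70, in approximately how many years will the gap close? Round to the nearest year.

The growth-rate gap is 7.2% − 0.9% = 6.3 percentage points.
So the ratio between them halves every 70/6.3 ≈ 11.11 years.
A 7.5 times gap takes log₂(7.5) ≈ 2.91 halvings to close: 2.91 × 11.11 ≈ 32 years.

approximately 32 years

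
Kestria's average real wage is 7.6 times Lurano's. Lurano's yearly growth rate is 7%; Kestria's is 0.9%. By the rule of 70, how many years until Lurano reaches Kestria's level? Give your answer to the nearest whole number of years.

around 34 years

The growth-rate gap is 7% − 0.9% = 6.1 percentage points.
So the ratio between them halves every 70/6.1 ≈ 11.48 years.
A 7.6 times gap takes log₂(7.6) ≈ 2.93 halvings to close: 2.93 × 11.48 ≈ 34 years.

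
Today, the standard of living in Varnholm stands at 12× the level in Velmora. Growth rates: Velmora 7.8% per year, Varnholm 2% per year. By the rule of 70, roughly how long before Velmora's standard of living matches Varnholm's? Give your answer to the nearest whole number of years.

The growth-rate gap is 7.8% − 2% = 5.8 percentage points.
So the ratio between them halves every 70/5.8 ≈ 12.07 years.
A 12× gap takes log₂(12) ≈ 3.58 halvings to close: 3.58 × 12.07 ≈ 43 years.

about 43 years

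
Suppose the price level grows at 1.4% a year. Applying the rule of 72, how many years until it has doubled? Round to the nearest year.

72/1.4 ≈ 51.43, so it doubles roughly every 51 years.

approximately 51 years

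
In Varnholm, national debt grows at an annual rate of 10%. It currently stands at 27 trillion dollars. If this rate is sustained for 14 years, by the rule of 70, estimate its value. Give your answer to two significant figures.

Doubling time ≈ 70/10 = 7.00 years.
14 years is 14/7.00 ≈ 2.00 doublings, a factor of 2^2.00 ≈ 4.00.
27 × 4.00 ≈ 110 trillion dollars.

approximately 110 trillion dollars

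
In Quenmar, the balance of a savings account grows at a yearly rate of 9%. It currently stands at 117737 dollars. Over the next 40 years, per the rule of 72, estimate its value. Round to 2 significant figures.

approximately 3800000 dollars

Doubling time ≈ 72/9 = 8.00 years.
40 years is 40/8.00 ≈ 5.00 doublings, a factor of 2^5.00 ≈ 32.00.
117737 × 32.00 ≈ 3800000 dollars.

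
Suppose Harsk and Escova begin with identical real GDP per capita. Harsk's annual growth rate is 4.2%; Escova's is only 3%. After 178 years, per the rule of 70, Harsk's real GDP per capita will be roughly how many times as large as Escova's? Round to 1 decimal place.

Only the 1.2-point difference matters.
70/1.2 ≈ 58.33 years per doubling of the ratio; 178 years gives 3.05 doublings, so ≈ 8.3×.

8.3 times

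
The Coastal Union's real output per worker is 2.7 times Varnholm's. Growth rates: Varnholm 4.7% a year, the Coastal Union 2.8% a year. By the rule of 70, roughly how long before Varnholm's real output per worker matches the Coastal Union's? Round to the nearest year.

Varnholm gains on the Coastal Union at 4.7% − 2.8% = 1.9 points a year.
At that relative rate the gap halves every 70/1.9 ≈ 36.84 years.
A 2.7 times gap takes log₂(2.7) ≈ 1.43 halvings to close: 1.43 × 36.84 ≈ 53 years.

about 53 years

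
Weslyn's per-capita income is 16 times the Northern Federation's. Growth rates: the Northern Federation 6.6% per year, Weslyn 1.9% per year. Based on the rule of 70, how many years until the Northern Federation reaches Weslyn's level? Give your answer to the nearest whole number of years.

What matters is the difference: 4.7 pp.
Rule of 70 on the gap: the ratio halves every 70/4.7 ≈ 14.89 years.
A 16 times gap closes after 4 halvings: 4 × 14.89 ≈ 60 years.

about 60 years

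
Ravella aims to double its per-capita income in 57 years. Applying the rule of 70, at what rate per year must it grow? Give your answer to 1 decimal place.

about 1.2%

70 / 57 ≈ 1.23, so about 1.2% per year.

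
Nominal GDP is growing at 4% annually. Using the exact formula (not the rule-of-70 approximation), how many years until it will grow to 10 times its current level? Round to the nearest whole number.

t = ln(10) / ln(1 + 0.04) = 2.3026 / 0.039221 ≈ 58.71.
≈ 59 years.

59 years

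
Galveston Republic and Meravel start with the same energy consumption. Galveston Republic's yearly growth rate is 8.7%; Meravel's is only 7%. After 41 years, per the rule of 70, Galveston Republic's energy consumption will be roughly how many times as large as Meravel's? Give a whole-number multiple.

approximately 2 times

Rate gap = 8.7% − 7% = 1.7 points.
The ratio doubles every 70/1.7 ≈ 41.18 years.
41/41.18 ≈ 1.00 doublings → ratio ≈ 2^1.00 ≈ 2.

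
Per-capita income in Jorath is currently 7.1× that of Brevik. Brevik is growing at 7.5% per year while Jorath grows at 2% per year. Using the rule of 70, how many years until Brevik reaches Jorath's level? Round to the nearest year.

about 36 years

What matters is the difference: 5.5 pp.
Rule of 70 on the gap: the ratio halves every 70/5.5 ≈ 12.73 years.
A 7.1× gap takes log₂(7.1) ≈ 2.83 halvings to close: 2.83 × 12.73 ≈ 36 years.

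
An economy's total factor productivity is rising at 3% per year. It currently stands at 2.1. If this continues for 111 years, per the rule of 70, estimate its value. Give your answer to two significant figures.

around 57

Doubling time ≈ 70/3 = 23.33 years.
111 years is 111/23.33 ≈ 4.76 doublings, a factor of 2^4.76 ≈ 27.10.
2.1 × 27.10 ≈ 57.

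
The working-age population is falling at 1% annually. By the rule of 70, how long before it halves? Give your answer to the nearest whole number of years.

70 years

The rule works in reverse for decay: 70/1 ≈ 70.00 years to halve.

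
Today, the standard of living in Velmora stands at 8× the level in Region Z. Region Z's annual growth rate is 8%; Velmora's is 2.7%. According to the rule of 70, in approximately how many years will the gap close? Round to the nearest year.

40 years

What matters is the difference: 5.3 pp.
Rule of 70 on the gap: the ratio halves every 70/5.3 ≈ 13.21 years.
An 8× gap closes after 3 halvings: 3 × 13.21 ≈ 40 years.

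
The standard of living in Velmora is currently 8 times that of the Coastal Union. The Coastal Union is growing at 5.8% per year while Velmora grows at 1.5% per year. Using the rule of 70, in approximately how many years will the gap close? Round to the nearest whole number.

the Coastal Union gains on Velmora at 5.8% − 1.5% = 4.3 points a year.
At that relative rate the gap halves every 70/4.3 ≈ 16.28 years.
An 8 times gap closes after 3 halvings: 3 × 16.28 ≈ 49 years.

roughly 49 years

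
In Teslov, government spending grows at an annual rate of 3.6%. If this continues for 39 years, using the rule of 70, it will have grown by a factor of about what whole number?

Doubling time ≈ 70/3.6 = 19.44 years.
39/19.44 ≈ 2 doublings, so about 2^2 = 4×.

4 times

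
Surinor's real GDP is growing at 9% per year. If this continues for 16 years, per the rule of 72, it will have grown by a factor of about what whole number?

approximately 4 times

72/9 ≈ 8.00 years per doubling.
16 years fits 2 doublings: 2^2 = 4.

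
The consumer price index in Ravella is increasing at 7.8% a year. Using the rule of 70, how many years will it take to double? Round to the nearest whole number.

9 years

70/7.8 ≈ 8.97, so it doubles roughly every 9 years.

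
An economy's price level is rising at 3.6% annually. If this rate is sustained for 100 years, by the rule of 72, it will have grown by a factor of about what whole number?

about 32 times

At 3.6% one doubling takes ≈ 20.00 years; 100 years is 5 of them, so ×32.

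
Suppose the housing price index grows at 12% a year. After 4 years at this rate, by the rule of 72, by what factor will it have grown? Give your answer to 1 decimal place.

about 1.6 times

Doubles every ≈ 6.00 years (72/12).
4 years is 0.67 doublings; 2^0.67 ≈ 1.6×.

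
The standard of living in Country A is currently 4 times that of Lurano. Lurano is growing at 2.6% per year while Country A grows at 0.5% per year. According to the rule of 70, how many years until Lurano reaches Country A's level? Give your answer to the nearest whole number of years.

around 67 years

Lurano gains on Country A at 2.6% − 0.5% = 2.1 points a year.
At that relative rate the gap halves every 70/2.1 ≈ 33.33 years.
A 4 times gap closes after 2 halvings: 2 × 33.33 ≈ 67 years.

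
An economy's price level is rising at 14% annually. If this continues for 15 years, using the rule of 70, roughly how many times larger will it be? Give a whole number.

70/14 ≈ 5.00 years per doubling.
15 years fits 3 doublings: 2^3 = 8.

≈ 8 times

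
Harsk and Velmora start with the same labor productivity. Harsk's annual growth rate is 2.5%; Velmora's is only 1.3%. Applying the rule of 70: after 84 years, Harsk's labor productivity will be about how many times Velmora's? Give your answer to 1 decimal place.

2.7 times

Rate gap = 2.5% − 1.3% = 1.2 points.
The ratio doubles every 70/1.2 ≈ 58.33 years.
84/58.33 ≈ 1.44 doublings → ratio ≈ 2^1.44 ≈ 2.7.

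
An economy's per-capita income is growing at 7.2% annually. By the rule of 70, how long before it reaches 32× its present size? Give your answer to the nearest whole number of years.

Doubling time ≈ 70/7.2 = 9.72 years.
32× is 5 doublings, so 5 × 9.72 ≈ 49 years.

approximately 49 years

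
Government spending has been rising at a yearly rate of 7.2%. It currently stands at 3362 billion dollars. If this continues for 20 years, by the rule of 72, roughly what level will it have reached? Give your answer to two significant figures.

It doubles every 72/7.2 ≈ 10.00 years, so 20 years is 2.00 doublings.
2^2.00 ≈ 4.00; 3362 × 4.00 ≈ 13000 billion dollars.

around 13000 billion dollars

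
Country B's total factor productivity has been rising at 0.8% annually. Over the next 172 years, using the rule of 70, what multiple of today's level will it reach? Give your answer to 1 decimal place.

≈ 3.9 times

Doubles every ≈ 87.50 years (70/0.8).
172 years is 1.97 doublings; 2^1.97 ≈ 3.9×.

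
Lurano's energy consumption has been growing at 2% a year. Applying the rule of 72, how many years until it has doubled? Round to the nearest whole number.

72/2 ≈ 36.00, so it doubles roughly every 36 years.

around 36 years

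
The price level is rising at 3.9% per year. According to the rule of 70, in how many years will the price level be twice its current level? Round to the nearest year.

70/3.9 ≈ 17.95, so it doubles roughly every 18 years.

around 18 years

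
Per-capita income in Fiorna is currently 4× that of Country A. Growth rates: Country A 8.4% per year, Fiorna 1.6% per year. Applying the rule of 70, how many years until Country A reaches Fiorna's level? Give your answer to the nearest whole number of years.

21 years

The growth-rate gap is 8.4% − 1.6% = 6.8 percentage points.
So the ratio between them halves every 70/6.8 ≈ 10.29 years.
A 4× gap closes after 2 halvings: 2 × 10.29 ≈ 21 years.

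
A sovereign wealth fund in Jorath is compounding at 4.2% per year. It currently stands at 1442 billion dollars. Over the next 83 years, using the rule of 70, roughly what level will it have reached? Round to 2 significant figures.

It doubles every 70/4.2 ≈ 16.67 years, so 83 years is 4.98 doublings.
2^4.98 ≈ 31.56; 1442 × 31.56 ≈ 46000 billion dollars.

about 46000 billion dollars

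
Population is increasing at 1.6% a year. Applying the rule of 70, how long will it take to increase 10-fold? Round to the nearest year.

At 1.6% it doubles every 70/1.6 ≈ 43.75 years.
Reaching 10× takes log₂(10) ≈ 3.32 doublings.
3.32 × 43.75 ≈ 145 years.

≈ 145 years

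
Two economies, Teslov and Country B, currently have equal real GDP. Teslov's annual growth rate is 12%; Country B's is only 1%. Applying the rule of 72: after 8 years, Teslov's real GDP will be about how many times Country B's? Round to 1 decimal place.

about 2.3 times

Teslov pulls ahead at 11 pp per year, so the ratio doubles every 72/11 ≈ 6.55 years.
In 8 years that's 1.22 doublings: 2^1.22 ≈ 2.3.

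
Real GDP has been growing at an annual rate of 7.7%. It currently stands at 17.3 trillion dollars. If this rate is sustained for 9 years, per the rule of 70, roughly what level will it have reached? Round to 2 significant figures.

34 trillion dollars

Doubling time ≈ 70/7.7 = 9.09 years.
9 years is 9/9.09 ≈ 0.99 doublings, a factor of 2^0.99 ≈ 1.99.
17.3 × 1.99 ≈ 34 trillion dollars.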